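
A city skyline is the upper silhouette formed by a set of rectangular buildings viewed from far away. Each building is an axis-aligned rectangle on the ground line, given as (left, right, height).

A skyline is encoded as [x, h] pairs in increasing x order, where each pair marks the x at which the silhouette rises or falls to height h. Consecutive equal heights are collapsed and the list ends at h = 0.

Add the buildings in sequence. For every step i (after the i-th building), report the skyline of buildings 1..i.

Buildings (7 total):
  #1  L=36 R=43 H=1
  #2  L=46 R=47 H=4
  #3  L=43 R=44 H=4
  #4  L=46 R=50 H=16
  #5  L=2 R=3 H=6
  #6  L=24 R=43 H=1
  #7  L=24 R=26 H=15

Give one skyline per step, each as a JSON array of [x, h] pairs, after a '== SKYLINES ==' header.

== SKYLINES ==
[[36,1],[43,0]]
[[36,1],[43,0],[46,4],[47,0]]
[[36,1],[43,4],[44,0],[46,4],[47,0]]
[[36,1],[43,4],[44,0],[46,16],[50,0]]
[[2,6],[3,0],[36,1],[43,4],[44,0],[46,16],[50,0]]
[[2,6],[3,0],[24,1],[43,4],[44,0],[46,16],[50,0]]
[[2,6],[3,0],[24,15],[26,1],[43,4],[44,0],[46,16],[50,0]]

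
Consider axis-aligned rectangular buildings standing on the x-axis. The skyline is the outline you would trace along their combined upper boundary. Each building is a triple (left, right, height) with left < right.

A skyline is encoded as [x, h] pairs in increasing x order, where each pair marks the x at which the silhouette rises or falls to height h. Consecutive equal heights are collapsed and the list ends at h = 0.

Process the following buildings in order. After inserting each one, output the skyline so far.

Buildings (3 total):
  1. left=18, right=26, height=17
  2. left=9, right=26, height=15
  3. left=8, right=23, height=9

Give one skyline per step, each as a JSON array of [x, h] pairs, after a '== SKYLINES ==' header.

== SKYLINES ==
[[18,17],[26,0]]
[[9,15],[18,17],[26,0]]
[[8,9],[9,15],[18,17],[26,0]]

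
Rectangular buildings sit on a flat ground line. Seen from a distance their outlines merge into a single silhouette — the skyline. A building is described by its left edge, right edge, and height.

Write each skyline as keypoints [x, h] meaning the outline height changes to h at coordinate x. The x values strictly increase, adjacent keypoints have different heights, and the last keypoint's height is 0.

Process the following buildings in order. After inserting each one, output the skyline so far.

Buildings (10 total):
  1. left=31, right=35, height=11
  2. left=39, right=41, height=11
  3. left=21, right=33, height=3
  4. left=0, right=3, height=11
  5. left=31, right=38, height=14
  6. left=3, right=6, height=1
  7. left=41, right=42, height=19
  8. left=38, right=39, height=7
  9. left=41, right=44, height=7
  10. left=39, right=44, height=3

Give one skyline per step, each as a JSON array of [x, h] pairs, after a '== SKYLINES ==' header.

== SKYLINES ==
[[31,11],[35,0]]
[[31,11],[35,0],[39,11],[41,0]]
[[21,3],[31,11],[35,0],[39,11],[41,0]]
[[0,11],[3,0],[21,3],[31,11],[35,0],[39,11],[41,0]]
[[0,11],[3,0],[21,3],[31,14],[38,0],[39,11],[41,0]]
[[0,11],[3,1],[6,0],[21,3],[31,14],[38,0],[39,11],[41,0]]
[[0,11],[3,1],[6,0],[21,3],[31,14],[38,0],[39,11],[41,19],[42,0]]
[[0,11],[3,1],[6,0],[21,3],[31,14],[38,7],[39,11],[41,19],[42,0]]
[[0,11],[3,1],[6,0],[21,3],[31,14],[38,7],[39,11],[41,19],[42,7],[44,0]]
[[0,11],[3,1],[6,0],[21,3],[31,14],[38,7],[39,11],[41,19],[42,7],[44,0]]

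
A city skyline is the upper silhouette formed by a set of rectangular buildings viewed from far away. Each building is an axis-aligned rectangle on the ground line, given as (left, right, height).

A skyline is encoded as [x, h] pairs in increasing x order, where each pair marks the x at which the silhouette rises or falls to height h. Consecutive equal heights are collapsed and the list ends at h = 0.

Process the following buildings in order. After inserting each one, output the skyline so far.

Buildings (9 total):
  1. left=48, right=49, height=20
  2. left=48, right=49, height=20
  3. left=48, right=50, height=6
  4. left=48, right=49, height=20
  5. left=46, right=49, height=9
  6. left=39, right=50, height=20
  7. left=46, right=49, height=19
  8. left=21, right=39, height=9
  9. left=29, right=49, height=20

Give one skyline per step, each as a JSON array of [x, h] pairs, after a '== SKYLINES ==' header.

== SKYLINES ==
[[48,20],[49,0]]
[[48,20],[49,0]]
[[48,20],[49,6],[50,0]]
[[48,20],[49,6],[50,0]]
[[46,9],[48,20],[49,6],[50,0]]
[[39,20],[50,0]]
[[39,20],[50,0]]
[[21,9],[39,20],[50,0]]
[[21,9],[29,20],[50,0]]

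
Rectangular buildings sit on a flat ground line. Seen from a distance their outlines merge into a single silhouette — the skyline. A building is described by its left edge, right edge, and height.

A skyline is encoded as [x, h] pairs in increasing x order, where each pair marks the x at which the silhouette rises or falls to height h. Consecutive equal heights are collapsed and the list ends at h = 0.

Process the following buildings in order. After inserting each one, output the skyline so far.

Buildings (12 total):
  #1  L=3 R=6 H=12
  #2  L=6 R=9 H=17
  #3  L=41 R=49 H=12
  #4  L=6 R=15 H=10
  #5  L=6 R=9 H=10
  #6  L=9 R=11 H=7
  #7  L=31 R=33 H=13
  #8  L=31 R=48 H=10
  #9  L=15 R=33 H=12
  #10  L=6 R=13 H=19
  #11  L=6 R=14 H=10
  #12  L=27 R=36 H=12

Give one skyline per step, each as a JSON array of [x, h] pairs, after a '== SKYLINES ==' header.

== SKYLINES ==
[[3,12],[6,0]]
[[3,12],[6,17],[9,0]]
[[3,12],[6,17],[9,0],[41,12],[49,0]]
[[3,12],[6,17],[9,10],[15,0],[41,12],[49,0]]
[[3,12],[6,17],[9,10],[15,0],[41,12],[49,0]]
[[3,12],[6,17],[9,10],[15,0],[41,12],[49,0]]
[[3,12],[6,17],[9,10],[15,0],[31,13],[33,0],[41,12],[49,0]]
[[3,12],[6,17],[9,10],[15,0],[31,13],[33,10],[41,12],[49,0]]
[[3,12],[6,17],[9,10],[15,12],[31,13],[33,10],[41,12],[49,0]]
[[3,12],[6,19],[13,10],[15,12],[31,13],[33,10],[41,12],[49,0]]
[[3,12],[6,19],[13,10],[15,12],[31,13],[33,10],[41,12],[49,0]]
[[3,12],[6,19],[13,10],[15,12],[31,13],[33,12],[36,10],[41,12],[49,0]]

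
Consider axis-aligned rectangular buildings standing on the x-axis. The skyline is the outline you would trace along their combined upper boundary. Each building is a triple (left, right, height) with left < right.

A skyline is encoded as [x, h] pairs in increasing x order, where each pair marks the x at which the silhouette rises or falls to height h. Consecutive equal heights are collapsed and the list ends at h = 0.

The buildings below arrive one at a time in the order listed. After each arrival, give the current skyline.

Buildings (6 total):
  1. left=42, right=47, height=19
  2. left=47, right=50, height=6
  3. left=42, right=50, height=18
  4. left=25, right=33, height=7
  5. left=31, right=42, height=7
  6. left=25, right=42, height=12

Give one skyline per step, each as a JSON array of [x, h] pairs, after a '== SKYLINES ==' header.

== SKYLINES ==
[[42,19],[47,0]]
[[42,19],[47,6],[50,0]]
[[42,19],[47,18],[50,0]]
[[25,7],[33,0],[42,19],[47,18],[50,0]]
[[25,7],[42,19],[47,18],[50,0]]
[[25,12],[42,19],[47,18],[50,0]]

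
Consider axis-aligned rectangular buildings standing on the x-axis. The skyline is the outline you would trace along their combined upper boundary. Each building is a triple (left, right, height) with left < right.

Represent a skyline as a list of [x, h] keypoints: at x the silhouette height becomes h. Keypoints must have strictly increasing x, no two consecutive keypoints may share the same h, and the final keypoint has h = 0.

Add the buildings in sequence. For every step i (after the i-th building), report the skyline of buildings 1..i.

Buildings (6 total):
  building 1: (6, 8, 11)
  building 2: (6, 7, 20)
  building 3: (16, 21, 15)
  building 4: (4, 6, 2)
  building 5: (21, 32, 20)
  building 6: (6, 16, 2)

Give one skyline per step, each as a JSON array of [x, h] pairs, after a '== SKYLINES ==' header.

== SKYLINES ==
[[6,11],[8,0]]
[[6,20],[7,11],[8,0]]
[[6,20],[7,11],[8,0],[16,15],[21,0]]
[[4,2],[6,20],[7,11],[8,0],[16,15],[21,0]]
[[4,2],[6,20],[7,11],[8,0],[16,15],[21,20],[32,0]]
[[4,2],[6,20],[7,11],[8,2],[16,15],[21,20],[32,0]]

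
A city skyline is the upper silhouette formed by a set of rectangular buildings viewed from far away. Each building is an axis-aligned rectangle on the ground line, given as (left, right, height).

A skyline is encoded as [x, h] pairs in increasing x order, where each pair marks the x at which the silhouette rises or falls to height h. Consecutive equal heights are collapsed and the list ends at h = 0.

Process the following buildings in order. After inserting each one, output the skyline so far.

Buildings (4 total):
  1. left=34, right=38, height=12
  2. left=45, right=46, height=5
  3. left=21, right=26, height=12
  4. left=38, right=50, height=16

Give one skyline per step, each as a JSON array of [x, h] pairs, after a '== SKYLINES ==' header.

== SKYLINES ==
[[34,12],[38,0]]
[[34,12],[38,0],[45,5],[46,0]]
[[21,12],[26,0],[34,12],[38,0],[45,5],[46,0]]
[[21,12],[26,0],[34,12],[38,16],[50,0]]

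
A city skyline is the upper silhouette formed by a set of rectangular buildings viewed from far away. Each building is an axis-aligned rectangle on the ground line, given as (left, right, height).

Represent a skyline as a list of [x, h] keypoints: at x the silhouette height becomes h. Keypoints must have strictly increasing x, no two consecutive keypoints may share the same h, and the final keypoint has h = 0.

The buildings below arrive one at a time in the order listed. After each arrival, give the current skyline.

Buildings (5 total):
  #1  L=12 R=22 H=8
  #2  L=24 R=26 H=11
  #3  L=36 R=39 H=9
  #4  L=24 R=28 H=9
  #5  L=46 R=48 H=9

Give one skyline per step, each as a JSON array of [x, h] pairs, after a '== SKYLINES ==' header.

== SKYLINES ==
[[12,8],[22,0]]
[[12,8],[22,0],[24,11],[26,0]]
[[12,8],[22,0],[24,11],[26,0],[36,9],[39,0]]
[[12,8],[22,0],[24,11],[26,9],[28,0],[36,9],[39,0]]
[[12,8],[22,0],[24,11],[26,9],[28,0],[36,9],[39,0],[46,9],[48,0]]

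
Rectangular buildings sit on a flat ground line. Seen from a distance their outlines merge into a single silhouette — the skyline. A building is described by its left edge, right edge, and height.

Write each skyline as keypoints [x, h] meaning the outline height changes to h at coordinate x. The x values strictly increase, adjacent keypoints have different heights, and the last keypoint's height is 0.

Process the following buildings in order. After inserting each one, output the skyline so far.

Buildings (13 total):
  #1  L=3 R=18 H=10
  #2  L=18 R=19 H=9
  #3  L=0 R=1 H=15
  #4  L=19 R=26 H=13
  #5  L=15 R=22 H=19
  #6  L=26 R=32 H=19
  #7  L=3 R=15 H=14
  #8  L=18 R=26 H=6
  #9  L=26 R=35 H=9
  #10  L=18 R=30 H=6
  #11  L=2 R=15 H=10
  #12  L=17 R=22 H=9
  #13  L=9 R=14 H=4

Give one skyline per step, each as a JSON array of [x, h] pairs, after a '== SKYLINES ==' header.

== SKYLINES ==
[[3,10],[18,0]]
[[3,10],[18,9],[19,0]]
[[0,15],[1,0],[3,10],[18,9],[19,0]]
[[0,15],[1,0],[3,10],[18,9],[19,13],[26,0]]
[[0,15],[1,0],[3,10],[15,19],[22,13],[26,0]]
[[0,15],[1,0],[3,10],[15,19],[22,13],[26,19],[32,0]]
[[0,15],[1,0],[3,14],[15,19],[22,13],[26,19],[32,0]]
[[0,15],[1,0],[3,14],[15,19],[22,13],[26,19],[32,0]]
[[0,15],[1,0],[3,14],[15,19],[22,13],[26,19],[32,9],[35,0]]
[[0,15],[1,0],[3,14],[15,19],[22,13],[26,19],[32,9],[35,0]]
[[0,15],[1,0],[2,10],[3,14],[15,19],[22,13],[26,19],[32,9],[35,0]]
[[0,15],[1,0],[2,10],[3,14],[15,19],[22,13],[26,19],[32,9],[35,0]]
[[0,15],[1,0],[2,10],[3,14],[15,19],[22,13],[26,19],[32,9],[35,0]]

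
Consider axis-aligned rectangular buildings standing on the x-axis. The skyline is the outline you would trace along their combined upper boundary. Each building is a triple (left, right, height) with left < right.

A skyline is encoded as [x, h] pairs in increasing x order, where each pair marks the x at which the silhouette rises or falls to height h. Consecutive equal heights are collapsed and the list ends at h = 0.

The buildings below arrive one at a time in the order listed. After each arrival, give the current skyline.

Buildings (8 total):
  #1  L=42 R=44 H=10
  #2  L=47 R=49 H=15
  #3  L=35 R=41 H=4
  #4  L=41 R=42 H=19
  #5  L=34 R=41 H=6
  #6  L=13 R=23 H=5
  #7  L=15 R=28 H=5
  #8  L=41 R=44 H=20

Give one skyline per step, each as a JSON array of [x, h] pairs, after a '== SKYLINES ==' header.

== SKYLINES ==
[[42,10],[44,0]]
[[42,10],[44,0],[47,15],[49,0]]
[[35,4],[41,0],[42,10],[44,0],[47,15],[49,0]]
[[35,4],[41,19],[42,10],[44,0],[47,15],[49,0]]
[[34,6],[41,19],[42,10],[44,0],[47,15],[49,0]]
[[13,5],[23,0],[34,6],[41,19],[42,10],[44,0],[47,15],[49,0]]
[[13,5],[28,0],[34,6],[41,19],[42,10],[44,0],[47,15],[49,0]]
[[13,5],[28,0],[34,6],[41,20],[44,0],[47,15],[49,0]]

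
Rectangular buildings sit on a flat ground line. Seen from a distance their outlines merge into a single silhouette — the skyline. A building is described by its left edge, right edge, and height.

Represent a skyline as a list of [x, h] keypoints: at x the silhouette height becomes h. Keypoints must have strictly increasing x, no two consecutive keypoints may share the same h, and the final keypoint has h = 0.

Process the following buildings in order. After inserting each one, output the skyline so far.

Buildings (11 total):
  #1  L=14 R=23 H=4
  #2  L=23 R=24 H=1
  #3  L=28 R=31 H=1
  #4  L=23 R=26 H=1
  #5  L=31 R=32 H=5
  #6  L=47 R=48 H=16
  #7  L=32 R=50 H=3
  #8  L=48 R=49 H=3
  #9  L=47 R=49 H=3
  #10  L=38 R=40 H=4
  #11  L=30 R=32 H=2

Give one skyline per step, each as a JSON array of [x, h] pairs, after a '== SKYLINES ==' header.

== SKYLINES ==
[[14,4],[23,0]]
[[14,4],[23,1],[24,0]]
[[14,4],[23,1],[24,0],[28,1],[31,0]]
[[14,4],[23,1],[26,0],[28,1],[31,0]]
[[14,4],[23,1],[26,0],[28,1],[31,5],[32,0]]
[[14,4],[23,1],[26,0],[28,1],[31,5],[32,0],[47,16],[48,0]]
[[14,4],[23,1],[26,0],[28,1],[31,5],[32,3],[47,16],[48,3],[50,0]]
[[14,4],[23,1],[26,0],[28,1],[31,5],[32,3],[47,16],[48,3],[50,0]]
[[14,4],[23,1],[26,0],[28,1],[31,5],[32,3],[47,16],[48,3],[50,0]]
[[14,4],[23,1],[26,0],[28,1],[31,5],[32,3],[38,4],[40,3],[47,16],[48,3],[50,0]]
[[14,4],[23,1],[26,0],[28,1],[30,2],[31,5],[32,3],[38,4],[40,3],[47,16],[48,3],[50,0]]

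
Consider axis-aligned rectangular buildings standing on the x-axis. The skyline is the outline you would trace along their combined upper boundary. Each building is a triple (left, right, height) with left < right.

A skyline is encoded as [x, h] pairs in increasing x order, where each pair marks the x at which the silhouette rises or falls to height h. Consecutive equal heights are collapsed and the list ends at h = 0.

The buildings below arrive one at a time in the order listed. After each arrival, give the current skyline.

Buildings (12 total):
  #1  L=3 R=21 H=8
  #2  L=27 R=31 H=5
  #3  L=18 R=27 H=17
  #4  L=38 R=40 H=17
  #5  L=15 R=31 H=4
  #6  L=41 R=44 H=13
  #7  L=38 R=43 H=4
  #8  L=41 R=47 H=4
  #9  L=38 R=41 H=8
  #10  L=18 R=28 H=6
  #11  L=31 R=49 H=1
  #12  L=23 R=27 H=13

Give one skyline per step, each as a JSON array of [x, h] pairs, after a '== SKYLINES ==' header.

== SKYLINES ==
[[3,8],[21,0]]
[[3,8],[21,0],[27,5],[31,0]]
[[3,8],[18,17],[27,5],[31,0]]
[[3,8],[18,17],[27,5],[31,0],[38,17],[40,0]]
[[3,8],[18,17],[27,5],[31,0],[38,17],[40,0]]
[[3,8],[18,17],[27,5],[31,0],[38,17],[40,0],[41,13],[44,0]]
[[3,8],[18,17],[27,5],[31,0],[38,17],[40,4],[41,13],[44,0]]
[[3,8],[18,17],[27,5],[31,0],[38,17],[40,4],[41,13],[44,4],[47,0]]
[[3,8],[18,17],[27,5],[31,0],[38,17],[40,8],[41,13],[44,4],[47,0]]
[[3,8],[18,17],[27,6],[28,5],[31,0],[38,17],[40,8],[41,13],[44,4],[47,0]]
[[3,8],[18,17],[27,6],[28,5],[31,1],[38,17],[40,8],[41,13],[44,4],[47,1],[49,0]]
[[3,8],[18,17],[27,6],[28,5],[31,1],[38,17],[40,8],[41,13],[44,4],[47,1],[49,0]]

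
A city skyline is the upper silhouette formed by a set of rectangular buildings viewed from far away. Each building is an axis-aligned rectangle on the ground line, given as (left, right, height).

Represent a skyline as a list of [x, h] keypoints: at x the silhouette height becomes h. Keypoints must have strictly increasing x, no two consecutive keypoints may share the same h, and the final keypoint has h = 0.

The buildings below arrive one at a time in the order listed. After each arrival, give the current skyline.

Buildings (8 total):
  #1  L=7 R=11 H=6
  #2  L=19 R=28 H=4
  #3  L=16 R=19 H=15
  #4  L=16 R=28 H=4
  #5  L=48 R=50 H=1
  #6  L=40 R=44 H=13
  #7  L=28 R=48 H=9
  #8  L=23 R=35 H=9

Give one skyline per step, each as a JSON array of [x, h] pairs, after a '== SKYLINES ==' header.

== SKYLINES ==
[[7,6],[11,0]]
[[7,6],[11,0],[19,4],[28,0]]
[[7,6],[11,0],[16,15],[19,4],[28,0]]
[[7,6],[11,0],[16,15],[19,4],[28,0]]
[[7,6],[11,0],[16,15],[19,4],[28,0],[48,1],[50,0]]
[[7,6],[11,0],[16,15],[19,4],[28,0],[40,13],[44,0],[48,1],[50,0]]
[[7,6],[11,0],[16,15],[19,4],[28,9],[40,13],[44,9],[48,1],[50,0]]
[[7,6],[11,0],[16,15],[19,4],[23,9],[40,13],[44,9],[48,1],[50,0]]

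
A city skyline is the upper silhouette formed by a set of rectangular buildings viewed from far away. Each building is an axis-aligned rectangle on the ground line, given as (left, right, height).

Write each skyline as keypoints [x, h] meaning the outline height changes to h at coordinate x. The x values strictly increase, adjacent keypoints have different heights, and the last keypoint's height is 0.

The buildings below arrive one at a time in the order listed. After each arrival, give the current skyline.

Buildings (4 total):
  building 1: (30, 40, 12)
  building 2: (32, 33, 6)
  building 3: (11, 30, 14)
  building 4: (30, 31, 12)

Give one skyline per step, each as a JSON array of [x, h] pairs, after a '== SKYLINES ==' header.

== SKYLINES ==
[[30,12],[40,0]]
[[30,12],[40,0]]
[[11,14],[30,12],[40,0]]
[[11,14],[30,12],[40,0]]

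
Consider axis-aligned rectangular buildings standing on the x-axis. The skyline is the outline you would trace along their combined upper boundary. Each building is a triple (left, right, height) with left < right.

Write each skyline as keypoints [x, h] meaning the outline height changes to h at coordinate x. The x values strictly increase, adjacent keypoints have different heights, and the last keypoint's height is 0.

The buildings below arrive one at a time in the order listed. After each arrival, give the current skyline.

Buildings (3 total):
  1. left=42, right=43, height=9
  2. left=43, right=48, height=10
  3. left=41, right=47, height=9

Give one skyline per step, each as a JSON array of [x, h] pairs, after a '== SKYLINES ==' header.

== SKYLINES ==
[[42,9],[43,0]]
[[42,9],[43,10],[48,0]]
[[41,9],[43,10],[48,0]]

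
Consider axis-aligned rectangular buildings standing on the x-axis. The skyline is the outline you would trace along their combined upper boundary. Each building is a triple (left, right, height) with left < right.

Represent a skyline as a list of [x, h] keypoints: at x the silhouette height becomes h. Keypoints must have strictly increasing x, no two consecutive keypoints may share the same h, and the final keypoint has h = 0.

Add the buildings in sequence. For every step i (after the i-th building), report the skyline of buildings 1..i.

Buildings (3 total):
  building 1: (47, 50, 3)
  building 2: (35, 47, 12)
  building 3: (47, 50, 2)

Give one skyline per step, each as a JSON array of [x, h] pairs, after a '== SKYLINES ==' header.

== SKYLINES ==
[[47,3],[50,0]]
[[35,12],[47,3],[50,0]]
[[35,12],[47,3],[50,0]]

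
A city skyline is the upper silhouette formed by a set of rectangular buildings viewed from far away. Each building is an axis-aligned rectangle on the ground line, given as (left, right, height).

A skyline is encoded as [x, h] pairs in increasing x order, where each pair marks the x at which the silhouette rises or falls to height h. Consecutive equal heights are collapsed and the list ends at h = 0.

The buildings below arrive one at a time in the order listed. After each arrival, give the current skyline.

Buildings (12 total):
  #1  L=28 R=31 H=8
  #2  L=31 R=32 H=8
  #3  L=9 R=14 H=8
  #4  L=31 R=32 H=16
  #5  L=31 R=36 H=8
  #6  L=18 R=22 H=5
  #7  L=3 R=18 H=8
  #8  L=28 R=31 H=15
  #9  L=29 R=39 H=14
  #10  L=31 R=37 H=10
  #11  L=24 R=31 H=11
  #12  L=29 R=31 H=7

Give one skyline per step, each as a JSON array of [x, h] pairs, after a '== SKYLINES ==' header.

== SKYLINES ==
[[28,8],[31,0]]
[[28,8],[32,0]]
[[9,8],[14,0],[28,8],[32,0]]
[[9,8],[14,0],[28,8],[31,16],[32,0]]
[[9,8],[14,0],[28,8],[31,16],[32,8],[36,0]]
[[9,8],[14,0],[18,5],[22,0],[28,8],[31,16],[32,8],[36,0]]
[[3,8],[18,5],[22,0],[28,8],[31,16],[32,8],[36,0]]
[[3,8],[18,5],[22,0],[28,15],[31,16],[32,8],[36,0]]
[[3,8],[18,5],[22,0],[28,15],[31,16],[32,14],[39,0]]
[[3,8],[18,5],[22,0],[28,15],[31,16],[32,14],[39,0]]
[[3,8],[18,5],[22,0],[24,11],[28,15],[31,16],[32,14],[39,0]]
[[3,8],[18,5],[22,0],[24,11],[28,15],[31,16],[32,14],[39,0]]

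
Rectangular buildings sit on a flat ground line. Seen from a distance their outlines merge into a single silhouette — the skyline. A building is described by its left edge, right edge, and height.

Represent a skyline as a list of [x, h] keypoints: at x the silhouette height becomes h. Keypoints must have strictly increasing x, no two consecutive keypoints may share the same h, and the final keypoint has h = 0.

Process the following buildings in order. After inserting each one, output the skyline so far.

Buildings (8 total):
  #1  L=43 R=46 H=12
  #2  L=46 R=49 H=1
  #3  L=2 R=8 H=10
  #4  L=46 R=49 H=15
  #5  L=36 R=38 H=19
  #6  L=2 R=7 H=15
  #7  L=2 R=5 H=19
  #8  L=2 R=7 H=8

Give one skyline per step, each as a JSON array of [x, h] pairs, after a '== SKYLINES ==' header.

== SKYLINES ==
[[43,12],[46,0]]
[[43,12],[46,1],[49,0]]
[[2,10],[8,0],[43,12],[46,1],[49,0]]
[[2,10],[8,0],[43,12],[46,15],[49,0]]
[[2,10],[8,0],[36,19],[38,0],[43,12],[46,15],[49,0]]
[[2,15],[7,10],[8,0],[36,19],[38,0],[43,12],[46,15],[49,0]]
[[2,19],[5,15],[7,10],[8,0],[36,19],[38,0],[43,12],[46,15],[49,0]]
[[2,19],[5,15],[7,10],[8,0],[36,19],[38,0],[43,12],[46,15],[49,0]]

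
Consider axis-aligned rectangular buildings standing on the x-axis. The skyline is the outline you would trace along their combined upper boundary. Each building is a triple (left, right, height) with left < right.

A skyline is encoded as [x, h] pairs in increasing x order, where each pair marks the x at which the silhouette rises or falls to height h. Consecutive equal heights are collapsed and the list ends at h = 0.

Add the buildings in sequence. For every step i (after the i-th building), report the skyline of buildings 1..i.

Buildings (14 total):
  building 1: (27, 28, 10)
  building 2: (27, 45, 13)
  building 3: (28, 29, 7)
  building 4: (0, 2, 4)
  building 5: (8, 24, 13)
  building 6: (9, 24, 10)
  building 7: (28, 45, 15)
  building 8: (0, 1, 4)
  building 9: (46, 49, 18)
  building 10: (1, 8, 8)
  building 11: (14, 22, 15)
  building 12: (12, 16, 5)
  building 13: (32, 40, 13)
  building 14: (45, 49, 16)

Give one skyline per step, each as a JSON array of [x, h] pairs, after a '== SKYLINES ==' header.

== SKYLINES ==
[[27,10],[28,0]]
[[27,13],[45,0]]
[[27,13],[45,0]]
[[0,4],[2,0],[27,13],[45,0]]
[[0,4],[2,0],[8,13],[24,0],[27,13],[45,0]]
[[0,4],[2,0],[8,13],[24,0],[27,13],[45,0]]
[[0,4],[2,0],[8,13],[24,0],[27,13],[28,15],[45,0]]
[[0,4],[2,0],[8,13],[24,0],[27,13],[28,15],[45,0]]
[[0,4],[2,0],[8,13],[24,0],[27,13],[28,15],[45,0],[46,18],[49,0]]
[[0,4],[1,8],[8,13],[24,0],[27,13],[28,15],[45,0],[46,18],[49,0]]
[[0,4],[1,8],[8,13],[14,15],[22,13],[24,0],[27,13],[28,15],[45,0],[46,18],[49,0]]
[[0,4],[1,8],[8,13],[14,15],[22,13],[24,0],[27,13],[28,15],[45,0],[46,18],[49,0]]
[[0,4],[1,8],[8,13],[14,15],[22,13],[24,0],[27,13],[28,15],[45,0],[46,18],[49,0]]
[[0,4],[1,8],[8,13],[14,15],[22,13],[24,0],[27,13],[28,15],[45,16],[46,18],[49,0]]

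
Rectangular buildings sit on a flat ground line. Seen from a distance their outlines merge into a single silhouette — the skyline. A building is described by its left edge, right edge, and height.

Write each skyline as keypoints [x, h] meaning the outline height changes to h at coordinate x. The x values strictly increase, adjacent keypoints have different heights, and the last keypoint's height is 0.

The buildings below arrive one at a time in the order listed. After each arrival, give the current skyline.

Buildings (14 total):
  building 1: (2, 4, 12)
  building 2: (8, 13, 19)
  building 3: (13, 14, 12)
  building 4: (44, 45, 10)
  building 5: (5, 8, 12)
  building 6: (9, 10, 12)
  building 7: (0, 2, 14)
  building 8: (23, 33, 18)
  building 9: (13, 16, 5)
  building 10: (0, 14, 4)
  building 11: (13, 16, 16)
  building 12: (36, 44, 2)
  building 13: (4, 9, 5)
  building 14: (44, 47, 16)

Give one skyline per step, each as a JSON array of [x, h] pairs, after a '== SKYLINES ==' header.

== SKYLINES ==
[[2,12],[4,0]]
[[2,12],[4,0],[8,19],[13,0]]
[[2,12],[4,0],[8,19],[13,12],[14,0]]
[[2,12],[4,0],[8,19],[13,12],[14,0],[44,10],[45,0]]
[[2,12],[4,0],[5,12],[8,19],[13,12],[14,0],[44,10],[45,0]]
[[2,12],[4,0],[5,12],[8,19],[13,12],[14,0],[44,10],[45,0]]
[[0,14],[2,12],[4,0],[5,12],[8,19],[13,12],[14,0],[44,10],[45,0]]
[[0,14],[2,12],[4,0],[5,12],[8,19],[13,12],[14,0],[23,18],[33,0],[44,10],[45,0]]
[[0,14],[2,12],[4,0],[5,12],[8,19],[13,12],[14,5],[16,0],[23,18],[33,0],[44,10],[45,0]]
[[0,14],[2,12],[4,4],[5,12],[8,19],[13,12],[14,5],[16,0],[23,18],[33,0],[44,10],[45,0]]
[[0,14],[2,12],[4,4],[5,12],[8,19],[13,16],[16,0],[23,18],[33,0],[44,10],[45,0]]
[[0,14],[2,12],[4,4],[5,12],[8,19],[13,16],[16,0],[23,18],[33,0],[36,2],[44,10],[45,0]]
[[0,14],[2,12],[4,5],[5,12],[8,19],[13,16],[16,0],[23,18],[33,0],[36,2],[44,10],[45,0]]
[[0,14],[2,12],[4,5],[5,12],[8,19],[13,16],[16,0],[23,18],[33,0],[36,2],[44,16],[47,0]]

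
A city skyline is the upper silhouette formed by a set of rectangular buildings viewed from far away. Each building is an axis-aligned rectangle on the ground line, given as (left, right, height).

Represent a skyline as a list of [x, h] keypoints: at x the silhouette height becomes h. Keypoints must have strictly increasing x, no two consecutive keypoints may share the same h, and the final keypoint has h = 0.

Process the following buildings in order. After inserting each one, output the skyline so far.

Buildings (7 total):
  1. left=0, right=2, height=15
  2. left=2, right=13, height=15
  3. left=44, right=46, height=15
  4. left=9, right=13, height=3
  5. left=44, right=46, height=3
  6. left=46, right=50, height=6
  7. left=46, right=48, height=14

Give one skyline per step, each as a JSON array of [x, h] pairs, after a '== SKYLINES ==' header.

== SKYLINES ==
[[0,15],[2,0]]
[[0,15],[13,0]]
[[0,15],[13,0],[44,15],[46,0]]
[[0,15],[13,0],[44,15],[46,0]]
[[0,15],[13,0],[44,15],[46,0]]
[[0,15],[13,0],[44,15],[46,6],[50,0]]
[[0,15],[13,0],[44,15],[46,14],[48,6],[50,0]]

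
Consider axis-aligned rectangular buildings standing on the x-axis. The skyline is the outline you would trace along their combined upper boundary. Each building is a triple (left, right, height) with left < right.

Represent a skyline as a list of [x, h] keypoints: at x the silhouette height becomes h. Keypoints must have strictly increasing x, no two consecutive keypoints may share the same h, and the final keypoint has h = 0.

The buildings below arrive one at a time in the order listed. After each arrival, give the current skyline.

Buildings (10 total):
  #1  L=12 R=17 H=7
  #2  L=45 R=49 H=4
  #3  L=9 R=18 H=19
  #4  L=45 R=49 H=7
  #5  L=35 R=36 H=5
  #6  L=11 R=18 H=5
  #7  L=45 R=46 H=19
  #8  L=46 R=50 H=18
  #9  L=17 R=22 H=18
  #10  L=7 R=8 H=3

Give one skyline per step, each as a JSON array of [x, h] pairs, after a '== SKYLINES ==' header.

== SKYLINES ==
[[12,7],[17,0]]
[[12,7],[17,0],[45,4],[49,0]]
[[9,19],[18,0],[45,4],[49,0]]
[[9,19],[18,0],[45,7],[49,0]]
[[9,19],[18,0],[35,5],[36,0],[45,7],[49,0]]
[[9,19],[18,0],[35,5],[36,0],[45,7],[49,0]]
[[9,19],[18,0],[35,5],[36,0],[45,19],[46,7],[49,0]]
[[9,19],[18,0],[35,5],[36,0],[45,19],[46,18],[50,0]]
[[9,19],[18,18],[22,0],[35,5],[36,0],[45,19],[46,18],[50,0]]
[[7,3],[8,0],[9,19],[18,18],[22,0],[35,5],[36,0],[45,19],[46,18],[50,0]]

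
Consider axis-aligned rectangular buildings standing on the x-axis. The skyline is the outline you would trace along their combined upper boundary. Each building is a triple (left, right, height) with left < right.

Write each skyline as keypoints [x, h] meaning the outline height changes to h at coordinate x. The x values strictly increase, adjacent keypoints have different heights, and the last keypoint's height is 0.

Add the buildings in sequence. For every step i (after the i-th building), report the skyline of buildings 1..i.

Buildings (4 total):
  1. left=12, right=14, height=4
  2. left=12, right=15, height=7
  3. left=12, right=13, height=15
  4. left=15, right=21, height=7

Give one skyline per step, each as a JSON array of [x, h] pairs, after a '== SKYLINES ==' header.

== SKYLINES ==
[[12,4],[14,0]]
[[12,7],[15,0]]
[[12,15],[13,7],[15,0]]
[[12,15],[13,7],[21,0]]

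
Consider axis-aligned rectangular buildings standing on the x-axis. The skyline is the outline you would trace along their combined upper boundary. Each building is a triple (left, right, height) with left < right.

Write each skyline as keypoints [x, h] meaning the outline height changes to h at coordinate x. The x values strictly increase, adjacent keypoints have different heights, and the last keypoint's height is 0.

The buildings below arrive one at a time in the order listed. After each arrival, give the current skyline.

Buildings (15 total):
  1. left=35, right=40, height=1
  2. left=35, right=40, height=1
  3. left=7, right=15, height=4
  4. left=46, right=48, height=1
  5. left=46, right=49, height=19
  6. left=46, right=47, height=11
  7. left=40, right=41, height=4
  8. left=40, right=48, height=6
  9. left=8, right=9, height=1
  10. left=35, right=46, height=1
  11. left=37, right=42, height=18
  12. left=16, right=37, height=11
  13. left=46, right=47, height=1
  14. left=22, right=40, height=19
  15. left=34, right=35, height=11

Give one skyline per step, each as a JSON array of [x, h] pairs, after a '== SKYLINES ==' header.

== SKYLINES ==
[[35,1],[40,0]]
[[35,1],[40,0]]
[[7,4],[15,0],[35,1],[40,0]]
[[7,4],[15,0],[35,1],[40,0],[46,1],[48,0]]
[[7,4],[15,0],[35,1],[40,0],[46,19],[49,0]]
[[7,4],[15,0],[35,1],[40,0],[46,19],[49,0]]
[[7,4],[15,0],[35,1],[40,4],[41,0],[46,19],[49,0]]
[[7,4],[15,0],[35,1],[40,6],[46,19],[49,0]]
[[7,4],[15,0],[35,1],[40,6],[46,19],[49,0]]
[[7,4],[15,0],[35,1],[40,6],[46,19],[49,0]]
[[7,4],[15,0],[35,1],[37,18],[42,6],[46,19],[49,0]]
[[7,4],[15,0],[16,11],[37,18],[42,6],[46,19],[49,0]]
[[7,4],[15,0],[16,11],[37,18],[42,6],[46,19],[49,0]]
[[7,4],[15,0],[16,11],[22,19],[40,18],[42,6],[46,19],[49,0]]
[[7,4],[15,0],[16,11],[22,19],[40,18],[42,6],[46,19],[49,0]]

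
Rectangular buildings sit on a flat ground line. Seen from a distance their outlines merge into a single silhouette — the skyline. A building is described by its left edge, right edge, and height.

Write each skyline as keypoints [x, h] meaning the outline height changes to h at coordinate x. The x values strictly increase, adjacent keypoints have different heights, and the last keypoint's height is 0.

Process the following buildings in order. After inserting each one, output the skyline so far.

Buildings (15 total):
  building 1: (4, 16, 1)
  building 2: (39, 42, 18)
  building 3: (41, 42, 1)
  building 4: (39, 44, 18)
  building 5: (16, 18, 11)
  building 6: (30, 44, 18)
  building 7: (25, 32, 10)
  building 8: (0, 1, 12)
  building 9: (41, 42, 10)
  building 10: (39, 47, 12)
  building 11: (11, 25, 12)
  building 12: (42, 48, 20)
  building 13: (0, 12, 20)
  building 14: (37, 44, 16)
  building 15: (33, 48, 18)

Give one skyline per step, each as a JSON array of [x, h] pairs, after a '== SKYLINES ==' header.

== SKYLINES ==
[[4,1],[16,0]]
[[4,1],[16,0],[39,18],[42,0]]
[[4,1],[16,0],[39,18],[42,0]]
[[4,1],[16,0],[39,18],[44,0]]
[[4,1],[16,11],[18,0],[39,18],[44,0]]
[[4,1],[16,11],[18,0],[30,18],[44,0]]
[[4,1],[16,11],[18,0],[25,10],[30,18],[44,0]]
[[0,12],[1,0],[4,1],[16,11],[18,0],[25,10],[30,18],[44,0]]
[[0,12],[1,0],[4,1],[16,11],[18,0],[25,10],[30,18],[44,0]]
[[0,12],[1,0],[4,1],[16,11],[18,0],[25,10],[30,18],[44,12],[47,0]]
[[0,12],[1,0],[4,1],[11,12],[25,10],[30,18],[44,12],[47,0]]
[[0,12],[1,0],[4,1],[11,12],[25,10],[30,18],[42,20],[48,0]]
[[0,20],[12,12],[25,10],[30,18],[42,20],[48,0]]
[[0,20],[12,12],[25,10],[30,18],[42,20],[48,0]]
[[0,20],[12,12],[25,10],[30,18],[42,20],[48,0]]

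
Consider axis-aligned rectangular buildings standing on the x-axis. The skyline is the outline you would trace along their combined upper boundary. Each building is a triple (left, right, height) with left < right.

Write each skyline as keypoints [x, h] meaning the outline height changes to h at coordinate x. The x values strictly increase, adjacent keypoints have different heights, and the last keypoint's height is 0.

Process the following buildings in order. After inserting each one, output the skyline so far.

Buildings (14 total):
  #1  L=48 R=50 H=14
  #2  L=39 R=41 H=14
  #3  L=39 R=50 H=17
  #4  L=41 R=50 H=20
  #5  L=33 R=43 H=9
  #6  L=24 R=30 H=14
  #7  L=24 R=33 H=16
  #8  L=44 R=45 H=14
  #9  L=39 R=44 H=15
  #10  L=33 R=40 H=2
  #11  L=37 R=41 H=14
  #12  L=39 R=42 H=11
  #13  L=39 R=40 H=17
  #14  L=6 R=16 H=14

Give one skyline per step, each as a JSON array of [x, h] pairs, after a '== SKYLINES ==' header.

== SKYLINES ==
[[48,14],[50,0]]
[[39,14],[41,0],[48,14],[50,0]]
[[39,17],[50,0]]
[[39,17],[41,20],[50,0]]
[[33,9],[39,17],[41,20],[50,0]]
[[24,14],[30,0],[33,9],[39,17],[41,20],[50,0]]
[[24,16],[33,9],[39,17],[41,20],[50,0]]
[[24,16],[33,9],[39,17],[41,20],[50,0]]
[[24,16],[33,9],[39,17],[41,20],[50,0]]
[[24,16],[33,9],[39,17],[41,20],[50,0]]
[[24,16],[33,9],[37,14],[39,17],[41,20],[50,0]]
[[24,16],[33,9],[37,14],[39,17],[41,20],[50,0]]
[[24,16],[33,9],[37,14],[39,17],[41,20],[50,0]]
[[6,14],[16,0],[24,16],[33,9],[37,14],[39,17],[41,20],[50,0]]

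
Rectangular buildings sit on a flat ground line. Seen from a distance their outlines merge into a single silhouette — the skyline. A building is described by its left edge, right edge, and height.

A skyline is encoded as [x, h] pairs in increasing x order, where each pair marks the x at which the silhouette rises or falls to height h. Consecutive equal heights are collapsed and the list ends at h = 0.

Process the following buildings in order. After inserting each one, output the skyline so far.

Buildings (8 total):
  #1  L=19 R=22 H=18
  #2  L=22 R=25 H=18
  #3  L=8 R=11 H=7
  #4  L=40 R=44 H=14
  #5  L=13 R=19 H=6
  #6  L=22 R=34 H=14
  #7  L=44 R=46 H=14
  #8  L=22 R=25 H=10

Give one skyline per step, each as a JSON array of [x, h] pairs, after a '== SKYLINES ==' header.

== SKYLINES ==
[[19,18],[22,0]]
[[19,18],[25,0]]
[[8,7],[11,0],[19,18],[25,0]]
[[8,7],[11,0],[19,18],[25,0],[40,14],[44,0]]
[[8,7],[11,0],[13,6],[19,18],[25,0],[40,14],[44,0]]
[[8,7],[11,0],[13,6],[19,18],[25,14],[34,0],[40,14],[44,0]]
[[8,7],[11,0],[13,6],[19,18],[25,14],[34,0],[40,14],[46,0]]
[[8,7],[11,0],[13,6],[19,18],[25,14],[34,0],[40,14],[46,0]]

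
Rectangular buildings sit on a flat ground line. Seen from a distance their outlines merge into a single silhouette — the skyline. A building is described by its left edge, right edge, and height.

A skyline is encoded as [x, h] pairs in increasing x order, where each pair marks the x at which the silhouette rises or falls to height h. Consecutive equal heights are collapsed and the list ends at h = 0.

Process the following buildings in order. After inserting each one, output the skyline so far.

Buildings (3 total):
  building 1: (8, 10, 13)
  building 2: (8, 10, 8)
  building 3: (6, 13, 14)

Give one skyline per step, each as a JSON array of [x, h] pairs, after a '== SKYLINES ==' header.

== SKYLINES ==
[[8,13],[10,0]]
[[8,13],[10,0]]
[[6,14],[13,0]]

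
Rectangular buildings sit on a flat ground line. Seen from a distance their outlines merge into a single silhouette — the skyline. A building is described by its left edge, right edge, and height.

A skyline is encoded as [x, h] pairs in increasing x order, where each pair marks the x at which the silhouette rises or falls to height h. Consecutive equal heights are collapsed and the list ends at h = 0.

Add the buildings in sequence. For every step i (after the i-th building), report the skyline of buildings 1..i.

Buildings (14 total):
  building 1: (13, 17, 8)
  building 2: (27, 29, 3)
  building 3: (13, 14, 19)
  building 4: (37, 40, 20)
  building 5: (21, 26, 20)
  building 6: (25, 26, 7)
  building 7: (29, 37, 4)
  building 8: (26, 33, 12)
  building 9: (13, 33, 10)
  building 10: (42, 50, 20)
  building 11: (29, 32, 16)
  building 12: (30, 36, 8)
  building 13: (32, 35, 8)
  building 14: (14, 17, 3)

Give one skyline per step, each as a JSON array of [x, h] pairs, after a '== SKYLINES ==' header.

== SKYLINES ==
[[13,8],[17,0]]
[[13,8],[17,0],[27,3],[29,0]]
[[13,19],[14,8],[17,0],[27,3],[29,0]]
[[13,19],[14,8],[17,0],[27,3],[29,0],[37,20],[40,0]]
[[13,19],[14,8],[17,0],[21,20],[26,0],[27,3],[29,0],[37,20],[40,0]]
[[13,19],[14,8],[17,0],[21,20],[26,0],[27,3],[29,0],[37,20],[40,0]]
[[13,19],[14,8],[17,0],[21,20],[26,0],[27,3],[29,4],[37,20],[40,0]]
[[13,19],[14,8],[17,0],[21,20],[26,12],[33,4],[37,20],[40,0]]
[[13,19],[14,10],[21,20],[26,12],[33,4],[37,20],[40,0]]
[[13,19],[14,10],[21,20],[26,12],[33,4],[37,20],[40,0],[42,20],[50,0]]
[[13,19],[14,10],[21,20],[26,12],[29,16],[32,12],[33,4],[37,20],[40,0],[42,20],[50,0]]
[[13,19],[14,10],[21,20],[26,12],[29,16],[32,12],[33,8],[36,4],[37,20],[40,0],[42,20],[50,0]]
[[13,19],[14,10],[21,20],[26,12],[29,16],[32,12],[33,8],[36,4],[37,20],[40,0],[42,20],[50,0]]
[[13,19],[14,10],[21,20],[26,12],[29,16],[32,12],[33,8],[36,4],[37,20],[40,0],[42,20],[50,0]]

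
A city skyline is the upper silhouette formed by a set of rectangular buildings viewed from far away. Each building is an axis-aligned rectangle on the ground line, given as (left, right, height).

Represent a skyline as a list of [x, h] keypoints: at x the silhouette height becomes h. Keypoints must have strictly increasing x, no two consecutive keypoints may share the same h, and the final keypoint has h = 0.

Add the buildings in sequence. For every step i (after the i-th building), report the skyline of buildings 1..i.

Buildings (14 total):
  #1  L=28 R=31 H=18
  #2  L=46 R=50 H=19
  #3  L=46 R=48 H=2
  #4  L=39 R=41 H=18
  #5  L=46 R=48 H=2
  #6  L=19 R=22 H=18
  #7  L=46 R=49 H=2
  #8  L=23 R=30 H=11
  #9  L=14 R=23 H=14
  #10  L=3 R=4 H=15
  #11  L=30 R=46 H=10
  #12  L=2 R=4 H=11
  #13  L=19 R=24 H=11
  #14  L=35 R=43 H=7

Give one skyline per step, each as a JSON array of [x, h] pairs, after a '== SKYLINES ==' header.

== SKYLINES ==
[[28,18],[31,0]]
[[28,18],[31,0],[46,19],[50,0]]
[[28,18],[31,0],[46,19],[50,0]]
[[28,18],[31,0],[39,18],[41,0],[46,19],[50,0]]
[[28,18],[31,0],[39,18],[41,0],[46,19],[50,0]]
[[19,18],[22,0],[28,18],[31,0],[39,18],[41,0],[46,19],[50,0]]
[[19,18],[22,0],[28,18],[31,0],[39,18],[41,0],[46,19],[50,0]]
[[19,18],[22,0],[23,11],[28,18],[31,0],[39,18],[41,0],[46,19],[50,0]]
[[14,14],[19,18],[22,14],[23,11],[28,18],[31,0],[39,18],[41,0],[46,19],[50,0]]
[[3,15],[4,0],[14,14],[19,18],[22,14],[23,11],[28,18],[31,0],[39,18],[41,0],[46,19],[50,0]]
[[3,15],[4,0],[14,14],[19,18],[22,14],[23,11],[28,18],[31,10],[39,18],[41,10],[46,19],[50,0]]
[[2,11],[3,15],[4,0],[14,14],[19,18],[22,14],[23,11],[28,18],[31,10],[39,18],[41,10],[46,19],[50,0]]
[[2,11],[3,15],[4,0],[14,14],[19,18],[22,14],[23,11],[28,18],[31,10],[39,18],[41,10],[46,19],[50,0]]
[[2,11],[3,15],[4,0],[14,14],[19,18],[22,14],[23,11],[28,18],[31,10],[39,18],[41,10],[46,19],[50,0]]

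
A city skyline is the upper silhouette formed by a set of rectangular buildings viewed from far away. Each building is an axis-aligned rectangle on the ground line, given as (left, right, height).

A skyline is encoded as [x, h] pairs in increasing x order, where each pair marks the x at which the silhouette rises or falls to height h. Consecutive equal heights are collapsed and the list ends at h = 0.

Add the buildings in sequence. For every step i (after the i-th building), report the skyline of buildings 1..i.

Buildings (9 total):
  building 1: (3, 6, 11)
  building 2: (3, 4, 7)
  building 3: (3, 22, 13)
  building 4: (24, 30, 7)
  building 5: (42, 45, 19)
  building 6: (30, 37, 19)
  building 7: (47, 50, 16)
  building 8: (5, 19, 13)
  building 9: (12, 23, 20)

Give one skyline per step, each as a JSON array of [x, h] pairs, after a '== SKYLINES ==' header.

== SKYLINES ==
[[3,11],[6,0]]
[[3,11],[6,0]]
[[3,13],[22,0]]
[[3,13],[22,0],[24,7],[30,0]]
[[3,13],[22,0],[24,7],[30,0],[42,19],[45,0]]
[[3,13],[22,0],[24,7],[30,19],[37,0],[42,19],[45,0]]
[[3,13],[22,0],[24,7],[30,19],[37,0],[42,19],[45,0],[47,16],[50,0]]
[[3,13],[22,0],[24,7],[30,19],[37,0],[42,19],[45,0],[47,16],[50,0]]
[[3,13],[12,20],[23,0],[24,7],[30,19],[37,0],[42,19],[45,0],[47,16],[50,0]]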